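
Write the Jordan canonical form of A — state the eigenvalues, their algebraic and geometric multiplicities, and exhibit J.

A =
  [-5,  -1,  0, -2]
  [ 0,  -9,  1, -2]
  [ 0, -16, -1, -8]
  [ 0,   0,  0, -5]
J_3(-5) ⊕ J_1(-5)

The characteristic polynomial is
  det(x·I − A) = x^4 + 20*x^3 + 150*x^2 + 500*x + 625 = (x + 5)^4

Eigenvalues and multiplicities (the geometric multiplicity of λ is n − rank(A − λI), which equals the number of Jordan blocks for λ):
  λ = -5: algebraic multiplicity = 4, geometric multiplicity = 2

Determining the block sizes for each eigenvalue:
  λ = -5: with am = 4 and gm = 2, the partition is not yet determined (e.g. several partitions of 4 into 2 parts exist). Let N = A − (-5)·I. Computing rank(N^1) = 2, rank(N^2) = 1, rank(N^3) = 0; the number of blocks of size ≥ j is rank(N^{j−1}) − rank(N^j), giving [2, 1, 1]. So we have 1 block(s) of size 3, 1 block(s) of size 1 → block sizes [3, 1]

Assembling the blocks gives a Jordan form
J =
  [-5,  1,  0,  0]
  [ 0, -5,  1,  0]
  [ 0,  0, -5,  0]
  [ 0,  0,  0, -5]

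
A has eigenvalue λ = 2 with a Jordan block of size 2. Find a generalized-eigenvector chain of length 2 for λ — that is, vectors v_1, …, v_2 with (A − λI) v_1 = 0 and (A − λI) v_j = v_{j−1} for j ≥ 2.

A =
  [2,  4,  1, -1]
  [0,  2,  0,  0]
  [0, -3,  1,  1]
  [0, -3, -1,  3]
A Jordan chain for λ = 2 of length 2:
v_1 = (4, 0, -3, -3)ᵀ
v_2 = (0, 1, 0, 0)ᵀ

Let N = A − (2)·I. We want v_2 with N^2 v_2 = 0 but N^1 v_2 ≠ 0; then v_{j-1} := N · v_j for j = 2, …, 2.

Pick v_2 = (0, 1, 0, 0)ᵀ.
Then v_1 = N · v_2 = (4, 0, -3, -3)ᵀ.

Sanity check: (A − (2)·I) v_1 = (0, 0, 0, 0)ᵀ = 0. ✓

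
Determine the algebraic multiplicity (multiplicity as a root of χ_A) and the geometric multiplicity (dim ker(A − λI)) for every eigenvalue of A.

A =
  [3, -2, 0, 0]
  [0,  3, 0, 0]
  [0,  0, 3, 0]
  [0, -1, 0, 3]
λ = 3: alg = 4, geom = 3

Step 1 — factor the characteristic polynomial to read off the algebraic multiplicities:
  χ_A(x) = (x - 3)^4

Step 2 — compute geometric multiplicities via the rank-nullity identity g(λ) = n − rank(A − λI):
  rank(A − (3)·I) = 1, so dim ker(A − (3)·I) = n − 1 = 3

Summary:
  λ = 3: algebraic multiplicity = 4, geometric multiplicity = 3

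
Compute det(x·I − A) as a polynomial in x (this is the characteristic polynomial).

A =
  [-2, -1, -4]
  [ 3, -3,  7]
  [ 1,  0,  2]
x^3 + 3*x^2 + 3*x + 1

Expanding det(x·I − A) (e.g. by cofactor expansion or by noting that A is similar to its Jordan form J, which has the same characteristic polynomial as A) gives
  χ_A(x) = x^3 + 3*x^2 + 3*x + 1
which factors as (x + 1)^3. The eigenvalues (with algebraic multiplicities) are λ = -1 with multiplicity 3.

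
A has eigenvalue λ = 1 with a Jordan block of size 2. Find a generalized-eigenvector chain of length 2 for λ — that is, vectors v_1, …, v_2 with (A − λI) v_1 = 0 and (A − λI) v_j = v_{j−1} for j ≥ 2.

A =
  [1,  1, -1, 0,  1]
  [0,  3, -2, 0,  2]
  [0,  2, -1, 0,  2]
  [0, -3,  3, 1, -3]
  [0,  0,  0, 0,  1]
A Jordan chain for λ = 1 of length 2:
v_1 = (1, 2, 2, -3, 0)ᵀ
v_2 = (0, 1, 0, 0, 0)ᵀ

Let N = A − (1)·I. We want v_2 with N^2 v_2 = 0 but N^1 v_2 ≠ 0; then v_{j-1} := N · v_j for j = 2, …, 2.

Pick v_2 = (0, 1, 0, 0, 0)ᵀ.
Then v_1 = N · v_2 = (1, 2, 2, -3, 0)ᵀ.

Sanity check: (A − (1)·I) v_1 = (0, 0, 0, 0, 0)ᵀ = 0. ✓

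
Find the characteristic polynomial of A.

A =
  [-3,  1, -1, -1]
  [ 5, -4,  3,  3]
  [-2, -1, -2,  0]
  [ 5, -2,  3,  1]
x^4 + 8*x^3 + 24*x^2 + 32*x + 16

Expanding det(x·I − A) (e.g. by cofactor expansion or by noting that A is similar to its Jordan form J, which has the same characteristic polynomial as A) gives
  χ_A(x) = x^4 + 8*x^3 + 24*x^2 + 32*x + 16
which factors as (x + 2)^4. The eigenvalues (with algebraic multiplicities) are λ = -2 with multiplicity 4.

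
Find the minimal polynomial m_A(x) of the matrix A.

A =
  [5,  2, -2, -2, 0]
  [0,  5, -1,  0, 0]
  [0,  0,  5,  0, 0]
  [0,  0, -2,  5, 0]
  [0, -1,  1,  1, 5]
x^3 - 15*x^2 + 75*x - 125

The characteristic polynomial is χ_A(x) = (x - 5)^5, so the eigenvalues are known. The minimal polynomial is
  m_A(x) = Π_λ (x − λ)^{k_λ}
where k_λ is the size of the *largest* Jordan block for λ (equivalently, the smallest k with (A − λI)^k v = 0 for every generalised eigenvector v of λ).

  λ = 5: largest Jordan block has size 3, contributing (x − 5)^3

So m_A(x) = (x - 5)^3 = x^3 - 15*x^2 + 75*x - 125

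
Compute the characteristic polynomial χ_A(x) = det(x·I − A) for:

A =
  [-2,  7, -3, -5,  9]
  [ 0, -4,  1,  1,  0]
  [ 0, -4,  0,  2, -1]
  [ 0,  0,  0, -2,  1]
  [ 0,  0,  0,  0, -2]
x^5 + 10*x^4 + 40*x^3 + 80*x^2 + 80*x + 32

Expanding det(x·I − A) (e.g. by cofactor expansion or by noting that A is similar to its Jordan form J, which has the same characteristic polynomial as A) gives
  χ_A(x) = x^5 + 10*x^4 + 40*x^3 + 80*x^2 + 80*x + 32
which factors as (x + 2)^5. The eigenvalues (with algebraic multiplicities) are λ = -2 with multiplicity 5.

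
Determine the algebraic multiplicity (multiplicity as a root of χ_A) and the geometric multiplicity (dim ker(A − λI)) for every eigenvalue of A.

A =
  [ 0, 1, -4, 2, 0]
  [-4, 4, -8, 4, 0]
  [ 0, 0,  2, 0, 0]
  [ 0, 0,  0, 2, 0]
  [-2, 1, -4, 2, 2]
λ = 2: alg = 5, geom = 4

Step 1 — factor the characteristic polynomial to read off the algebraic multiplicities:
  χ_A(x) = (x - 2)^5

Step 2 — compute geometric multiplicities via the rank-nullity identity g(λ) = n − rank(A − λI):
  rank(A − (2)·I) = 1, so dim ker(A − (2)·I) = n − 1 = 4

Summary:
  λ = 2: algebraic multiplicity = 5, geometric multiplicity = 4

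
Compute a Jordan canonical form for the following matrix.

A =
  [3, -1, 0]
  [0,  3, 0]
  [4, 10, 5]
J_2(3) ⊕ J_1(5)

The characteristic polynomial is
  det(x·I − A) = x^3 - 11*x^2 + 39*x - 45 = (x - 5)*(x - 3)^2

Eigenvalues and multiplicities (the geometric multiplicity of λ is n − rank(A − λI), which equals the number of Jordan blocks for λ):
  λ = 3: algebraic multiplicity = 2, geometric multiplicity = 1
  λ = 5: algebraic multiplicity = 1, geometric multiplicity = 1

Determining the block sizes for each eigenvalue:
  λ = 3: one block (gm = 1), so the single block has size am = 2 → block sizes [2]
  λ = 5: one block (gm = 1), so the single block has size am = 1 → block sizes [1]

Assembling the blocks gives a Jordan form
J =
  [3, 1, 0]
  [0, 3, 0]
  [0, 0, 5]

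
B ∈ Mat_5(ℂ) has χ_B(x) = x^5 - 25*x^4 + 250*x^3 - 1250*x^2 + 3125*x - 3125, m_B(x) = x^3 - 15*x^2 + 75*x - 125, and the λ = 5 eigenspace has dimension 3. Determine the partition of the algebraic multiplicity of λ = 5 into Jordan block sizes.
Block sizes for λ = 5: [3, 1, 1]

Step 1 — from the characteristic polynomial, algebraic multiplicity of λ = 5 is 5. From dim ker(B − (5)·I) = 3, there are exactly 3 Jordan blocks for λ = 5.
Step 2 — from the minimal polynomial, the factor (x − 5)^3 tells us the largest block for λ = 5 has size 3.
Step 3 — with total size 5, 3 blocks, and largest block 3, the block sizes (in nonincreasing order) are [3, 1, 1].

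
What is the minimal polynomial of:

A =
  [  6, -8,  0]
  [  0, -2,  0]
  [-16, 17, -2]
x^3 - 2*x^2 - 20*x - 24

The characteristic polynomial is χ_A(x) = (x - 6)*(x + 2)^2, so the eigenvalues are known. The minimal polynomial is
  m_A(x) = Π_λ (x − λ)^{k_λ}
where k_λ is the size of the *largest* Jordan block for λ (equivalently, the smallest k with (A − λI)^k v = 0 for every generalised eigenvector v of λ).

  λ = -2: largest Jordan block has size 2, contributing (x + 2)^2
  λ = 6: largest Jordan block has size 1, contributing (x − 6)

So m_A(x) = (x - 6)*(x + 2)^2 = x^3 - 2*x^2 - 20*x - 24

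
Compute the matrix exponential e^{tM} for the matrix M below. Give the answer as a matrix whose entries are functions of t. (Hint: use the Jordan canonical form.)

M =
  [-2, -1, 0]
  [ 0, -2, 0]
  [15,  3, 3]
e^{tM} =
  [exp(-2*t), -t*exp(-2*t), 0]
  [0, exp(-2*t), 0]
  [3*exp(3*t) - 3*exp(-2*t), 3*t*exp(-2*t), exp(3*t)]

Strategy: write M = P · J · P⁻¹ where J is a Jordan canonical form, so e^{tM} = P · e^{tJ} · P⁻¹, and e^{tJ} can be computed block-by-block.

M has Jordan form
J =
  [-2,  1, 0]
  [ 0, -2, 0]
  [ 0,  0, 3]
(up to reordering of blocks).

Per-block formulas:
  For a 2×2 Jordan block J_2(-2): exp(t · J_2(-2)) = e^(-2t)·(I + t·N), where N is the 2×2 nilpotent shift.
  For a 1×1 block at λ = 3: exp(t · [3]) = [e^(3t)].

After assembling e^{tJ} and conjugating by P, we get:

e^{tM} =
  [exp(-2*t), -t*exp(-2*t), 0]
  [0, exp(-2*t), 0]
  [3*exp(3*t) - 3*exp(-2*t), 3*t*exp(-2*t), exp(3*t)]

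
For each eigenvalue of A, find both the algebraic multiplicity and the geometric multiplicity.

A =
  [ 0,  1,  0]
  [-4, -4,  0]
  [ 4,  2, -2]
λ = -2: alg = 3, geom = 2

Step 1 — factor the characteristic polynomial to read off the algebraic multiplicities:
  χ_A(x) = (x + 2)^3

Step 2 — compute geometric multiplicities via the rank-nullity identity g(λ) = n − rank(A − λI):
  rank(A − (-2)·I) = 1, so dim ker(A − (-2)·I) = n − 1 = 2

Summary:
  λ = -2: algebraic multiplicity = 3, geometric multiplicity = 2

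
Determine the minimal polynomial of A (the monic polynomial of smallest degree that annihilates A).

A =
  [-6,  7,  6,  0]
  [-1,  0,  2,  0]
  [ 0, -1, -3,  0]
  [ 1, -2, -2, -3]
x^3 + 9*x^2 + 27*x + 27

The characteristic polynomial is χ_A(x) = (x + 3)^4, so the eigenvalues are known. The minimal polynomial is
  m_A(x) = Π_λ (x − λ)^{k_λ}
where k_λ is the size of the *largest* Jordan block for λ (equivalently, the smallest k with (A − λI)^k v = 0 for every generalised eigenvector v of λ).

  λ = -3: largest Jordan block has size 3, contributing (x + 3)^3

So m_A(x) = (x + 3)^3 = x^3 + 9*x^2 + 27*x + 27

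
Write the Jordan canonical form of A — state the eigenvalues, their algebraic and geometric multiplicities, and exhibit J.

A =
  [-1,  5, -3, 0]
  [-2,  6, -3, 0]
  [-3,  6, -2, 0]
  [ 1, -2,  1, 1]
J_3(1) ⊕ J_1(1)

The characteristic polynomial is
  det(x·I − A) = x^4 - 4*x^3 + 6*x^2 - 4*x + 1 = (x - 1)^4

Eigenvalues and multiplicities (the geometric multiplicity of λ is n − rank(A − λI), which equals the number of Jordan blocks for λ):
  λ = 1: algebraic multiplicity = 4, geometric multiplicity = 2

Determining the block sizes for each eigenvalue:
  λ = 1: with am = 4 and gm = 2, the partition is not yet determined (e.g. several partitions of 4 into 2 parts exist). Let N = A − (1)·I. Computing rank(N^1) = 2, rank(N^2) = 1, rank(N^3) = 0; the number of blocks of size ≥ j is rank(N^{j−1}) − rank(N^j), giving [2, 1, 1]. So we have 1 block(s) of size 3, 1 block(s) of size 1 → block sizes [3, 1]

Assembling the blocks gives a Jordan form
J =
  [1, 1, 0, 0]
  [0, 1, 1, 0]
  [0, 0, 1, 0]
  [0, 0, 0, 1]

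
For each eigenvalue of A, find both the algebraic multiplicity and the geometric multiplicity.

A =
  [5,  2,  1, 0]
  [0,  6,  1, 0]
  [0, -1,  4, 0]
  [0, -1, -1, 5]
λ = 5: alg = 4, geom = 2

Step 1 — factor the characteristic polynomial to read off the algebraic multiplicities:
  χ_A(x) = (x - 5)^4

Step 2 — compute geometric multiplicities via the rank-nullity identity g(λ) = n − rank(A − λI):
  rank(A − (5)·I) = 2, so dim ker(A − (5)·I) = n − 2 = 2

Summary:
  λ = 5: algebraic multiplicity = 4, geometric multiplicity = 2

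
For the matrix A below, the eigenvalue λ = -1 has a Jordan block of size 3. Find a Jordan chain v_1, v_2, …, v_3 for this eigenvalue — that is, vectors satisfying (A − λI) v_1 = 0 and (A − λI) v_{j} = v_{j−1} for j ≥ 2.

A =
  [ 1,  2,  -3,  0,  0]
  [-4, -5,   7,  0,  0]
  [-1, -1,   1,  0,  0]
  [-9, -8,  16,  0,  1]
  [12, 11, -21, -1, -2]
A Jordan chain for λ = -1 of length 3:
v_1 = (-1, 1, 0, 1, -2)ᵀ
v_2 = (2, -4, -1, -9, 12)ᵀ
v_3 = (1, 0, 0, 0, 0)ᵀ

Let N = A − (-1)·I. We want v_3 with N^3 v_3 = 0 but N^2 v_3 ≠ 0; then v_{j-1} := N · v_j for j = 3, …, 2.

Pick v_3 = (1, 0, 0, 0, 0)ᵀ.
Then v_2 = N · v_3 = (2, -4, -1, -9, 12)ᵀ.
Then v_1 = N · v_2 = (-1, 1, 0, 1, -2)ᵀ.

Sanity check: (A − (-1)·I) v_1 = (0, 0, 0, 0, 0)ᵀ = 0. ✓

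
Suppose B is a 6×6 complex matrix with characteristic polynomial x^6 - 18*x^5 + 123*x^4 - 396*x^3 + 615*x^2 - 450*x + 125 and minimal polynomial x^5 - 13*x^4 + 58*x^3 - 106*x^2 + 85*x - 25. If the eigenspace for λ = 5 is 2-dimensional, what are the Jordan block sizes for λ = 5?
Block sizes for λ = 5: [2, 1]

Step 1 — from the characteristic polynomial, algebraic multiplicity of λ = 5 is 3. From dim ker(B − (5)·I) = 2, there are exactly 2 Jordan blocks for λ = 5.
Step 2 — from the minimal polynomial, the factor (x − 5)^2 tells us the largest block for λ = 5 has size 2.
Step 3 — with total size 3, 2 blocks, and largest block 2, the block sizes (in nonincreasing order) are [2, 1].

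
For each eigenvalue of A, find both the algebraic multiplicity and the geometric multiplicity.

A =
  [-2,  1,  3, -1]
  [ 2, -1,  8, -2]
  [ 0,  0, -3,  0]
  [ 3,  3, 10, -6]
λ = -3: alg = 4, geom = 2

Step 1 — factor the characteristic polynomial to read off the algebraic multiplicities:
  χ_A(x) = (x + 3)^4

Step 2 — compute geometric multiplicities via the rank-nullity identity g(λ) = n − rank(A − λI):
  rank(A − (-3)·I) = 2, so dim ker(A − (-3)·I) = n − 2 = 2

Summary:
  λ = -3: algebraic multiplicity = 4, geometric multiplicity = 2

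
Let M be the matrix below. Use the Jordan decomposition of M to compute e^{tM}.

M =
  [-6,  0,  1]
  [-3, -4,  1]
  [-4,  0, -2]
e^{tM} =
  [-2*t*exp(-4*t) + exp(-4*t), 0, t*exp(-4*t)]
  [t^2*exp(-4*t) - 3*t*exp(-4*t), exp(-4*t), -t^2*exp(-4*t)/2 + t*exp(-4*t)]
  [-4*t*exp(-4*t), 0, 2*t*exp(-4*t) + exp(-4*t)]

Strategy: write M = P · J · P⁻¹ where J is a Jordan canonical form, so e^{tM} = P · e^{tJ} · P⁻¹, and e^{tJ} can be computed block-by-block.

M has Jordan form
J =
  [-4,  1,  0]
  [ 0, -4,  1]
  [ 0,  0, -4]
(up to reordering of blocks).

Per-block formulas:
  For a 3×3 Jordan block J_3(-4): exp(t · J_3(-4)) = e^(-4t)·(I + t·N + (t^2/2)·N^2), where N is the 3×3 nilpotent shift.

After assembling e^{tJ} and conjugating by P, we get:

e^{tM} =
  [-2*t*exp(-4*t) + exp(-4*t), 0, t*exp(-4*t)]
  [t^2*exp(-4*t) - 3*t*exp(-4*t), exp(-4*t), -t^2*exp(-4*t)/2 + t*exp(-4*t)]
  [-4*t*exp(-4*t), 0, 2*t*exp(-4*t) + exp(-4*t)]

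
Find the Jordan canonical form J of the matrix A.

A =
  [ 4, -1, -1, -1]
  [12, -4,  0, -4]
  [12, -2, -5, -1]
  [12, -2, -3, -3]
J_2(-2) ⊕ J_2(-2)

The characteristic polynomial is
  det(x·I − A) = x^4 + 8*x^3 + 24*x^2 + 32*x + 16 = (x + 2)^4

Eigenvalues and multiplicities (the geometric multiplicity of λ is n − rank(A − λI), which equals the number of Jordan blocks for λ):
  λ = -2: algebraic multiplicity = 4, geometric multiplicity = 2

Determining the block sizes for each eigenvalue:
  λ = -2: with am = 4 and gm = 2, the partition is not yet determined (e.g. several partitions of 4 into 2 parts exist). Let N = A − (-2)·I. Computing rank(N^1) = 2, rank(N^2) = 0; the number of blocks of size ≥ j is rank(N^{j−1}) − rank(N^j), giving [2, 2]. So we have 2 block(s) of size 2 → block sizes [2, 2]

Assembling the blocks gives a Jordan form
J =
  [-2,  1,  0,  0]
  [ 0, -2,  0,  0]
  [ 0,  0, -2,  1]
  [ 0,  0,  0, -2]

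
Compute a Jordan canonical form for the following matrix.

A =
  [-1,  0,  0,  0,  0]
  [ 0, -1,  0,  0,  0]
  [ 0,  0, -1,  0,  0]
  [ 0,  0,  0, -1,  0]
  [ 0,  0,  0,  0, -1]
J_1(-1) ⊕ J_1(-1) ⊕ J_1(-1) ⊕ J_1(-1) ⊕ J_1(-1)

The characteristic polynomial is
  det(x·I − A) = x^5 + 5*x^4 + 10*x^3 + 10*x^2 + 5*x + 1 = (x + 1)^5

Eigenvalues and multiplicities (the geometric multiplicity of λ is n − rank(A − λI), which equals the number of Jordan blocks for λ):
  λ = -1: algebraic multiplicity = 5, geometric multiplicity = 5

Determining the block sizes for each eigenvalue:
  λ = -1: gm = am = 5, so every block has size 1 → block sizes [1, 1, 1, 1, 1]

Assembling the blocks gives a Jordan form
J =
  [-1,  0,  0,  0,  0]
  [ 0, -1,  0,  0,  0]
  [ 0,  0, -1,  0,  0]
  [ 0,  0,  0, -1,  0]
  [ 0,  0,  0,  0, -1]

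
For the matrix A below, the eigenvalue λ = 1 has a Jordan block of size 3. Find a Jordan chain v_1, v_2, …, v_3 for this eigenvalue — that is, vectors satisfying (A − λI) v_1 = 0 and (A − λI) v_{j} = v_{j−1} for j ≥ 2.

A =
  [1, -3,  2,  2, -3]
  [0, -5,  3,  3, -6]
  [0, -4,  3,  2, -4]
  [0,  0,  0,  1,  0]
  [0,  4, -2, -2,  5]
A Jordan chain for λ = 1 of length 3:
v_1 = (-2, 0, 0, 0, 0)ᵀ
v_2 = (-3, -6, -4, 0, 4)ᵀ
v_3 = (0, 1, 0, 0, 0)ᵀ

Let N = A − (1)·I. We want v_3 with N^3 v_3 = 0 but N^2 v_3 ≠ 0; then v_{j-1} := N · v_j for j = 3, …, 2.

Pick v_3 = (0, 1, 0, 0, 0)ᵀ.
Then v_2 = N · v_3 = (-3, -6, -4, 0, 4)ᵀ.
Then v_1 = N · v_2 = (-2, 0, 0, 0, 0)ᵀ.

Sanity check: (A − (1)·I) v_1 = (0, 0, 0, 0, 0)ᵀ = 0. ✓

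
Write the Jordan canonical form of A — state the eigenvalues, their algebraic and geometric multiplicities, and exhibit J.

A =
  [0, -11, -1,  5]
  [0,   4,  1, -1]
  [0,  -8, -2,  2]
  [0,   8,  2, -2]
J_3(0) ⊕ J_1(0)

The characteristic polynomial is
  det(x·I − A) = x^4

Eigenvalues and multiplicities (the geometric multiplicity of λ is n − rank(A − λI), which equals the number of Jordan blocks for λ):
  λ = 0: algebraic multiplicity = 4, geometric multiplicity = 2

Determining the block sizes for each eigenvalue:
  λ = 0: with am = 4 and gm = 2, the partition is not yet determined (e.g. several partitions of 4 into 2 parts exist). Let N = A − (0)·I. Computing rank(N^1) = 2, rank(N^2) = 1, rank(N^3) = 0; the number of blocks of size ≥ j is rank(N^{j−1}) − rank(N^j), giving [2, 1, 1]. So we have 1 block(s) of size 3, 1 block(s) of size 1 → block sizes [3, 1]

Assembling the blocks gives a Jordan form
J =
  [0, 1, 0, 0]
  [0, 0, 1, 0]
  [0, 0, 0, 0]
  [0, 0, 0, 0]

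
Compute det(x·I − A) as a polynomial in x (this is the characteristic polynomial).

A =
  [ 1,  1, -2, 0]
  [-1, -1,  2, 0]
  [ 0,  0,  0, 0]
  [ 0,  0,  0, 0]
x^4

Expanding det(x·I − A) (e.g. by cofactor expansion or by noting that A is similar to its Jordan form J, which has the same characteristic polynomial as A) gives
  χ_A(x) = x^4
which factors as x^4. The eigenvalues (with algebraic multiplicities) are λ = 0 with multiplicity 4.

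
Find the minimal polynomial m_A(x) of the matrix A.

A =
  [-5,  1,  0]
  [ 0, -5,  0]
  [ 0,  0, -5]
x^2 + 10*x + 25

The characteristic polynomial is χ_A(x) = (x + 5)^3, so the eigenvalues are known. The minimal polynomial is
  m_A(x) = Π_λ (x − λ)^{k_λ}
where k_λ is the size of the *largest* Jordan block for λ (equivalently, the smallest k with (A − λI)^k v = 0 for every generalised eigenvector v of λ).

  λ = -5: largest Jordan block has size 2, contributing (x + 5)^2

So m_A(x) = (x + 5)^2 = x^2 + 10*x + 25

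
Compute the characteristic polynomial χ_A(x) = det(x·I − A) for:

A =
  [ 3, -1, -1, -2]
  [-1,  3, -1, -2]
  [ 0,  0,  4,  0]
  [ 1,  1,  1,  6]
x^4 - 16*x^3 + 96*x^2 - 256*x + 256

Expanding det(x·I − A) (e.g. by cofactor expansion or by noting that A is similar to its Jordan form J, which has the same characteristic polynomial as A) gives
  χ_A(x) = x^4 - 16*x^3 + 96*x^2 - 256*x + 256
which factors as (x - 4)^4. The eigenvalues (with algebraic multiplicities) are λ = 4 with multiplicity 4.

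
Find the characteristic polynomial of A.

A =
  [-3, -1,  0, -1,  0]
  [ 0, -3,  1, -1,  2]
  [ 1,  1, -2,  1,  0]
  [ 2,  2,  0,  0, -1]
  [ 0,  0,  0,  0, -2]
x^5 + 10*x^4 + 40*x^3 + 80*x^2 + 80*x + 32

Expanding det(x·I − A) (e.g. by cofactor expansion or by noting that A is similar to its Jordan form J, which has the same characteristic polynomial as A) gives
  χ_A(x) = x^5 + 10*x^4 + 40*x^3 + 80*x^2 + 80*x + 32
which factors as (x + 2)^5. The eigenvalues (with algebraic multiplicities) are λ = -2 with multiplicity 5.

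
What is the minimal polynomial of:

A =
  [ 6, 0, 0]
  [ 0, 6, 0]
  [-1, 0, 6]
x^2 - 12*x + 36

The characteristic polynomial is χ_A(x) = (x - 6)^3, so the eigenvalues are known. The minimal polynomial is
  m_A(x) = Π_λ (x − λ)^{k_λ}
where k_λ is the size of the *largest* Jordan block for λ (equivalently, the smallest k with (A − λI)^k v = 0 for every generalised eigenvector v of λ).

  λ = 6: largest Jordan block has size 2, contributing (x − 6)^2

So m_A(x) = (x - 6)^2 = x^2 - 12*x + 36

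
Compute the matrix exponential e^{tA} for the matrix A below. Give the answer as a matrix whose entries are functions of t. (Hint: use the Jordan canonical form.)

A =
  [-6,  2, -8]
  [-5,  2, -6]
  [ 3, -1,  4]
e^{tA} =
  [t^2 - 6*t + 1, 2*t, 2*t^2 - 8*t]
  [t^2 - 5*t, 2*t + 1, 2*t^2 - 6*t]
  [-t^2/2 + 3*t, -t, -t^2 + 4*t + 1]

Strategy: write A = P · J · P⁻¹ where J is a Jordan canonical form, so e^{tA} = P · e^{tJ} · P⁻¹, and e^{tJ} can be computed block-by-block.

A has Jordan form
J =
  [0, 1, 0]
  [0, 0, 1]
  [0, 0, 0]
(up to reordering of blocks).

Per-block formulas:
  For a 3×3 Jordan block J_3(0): exp(t · J_3(0)) = e^(0t)·(I + t·N + (t^2/2)·N^2), where N is the 3×3 nilpotent shift.

After assembling e^{tJ} and conjugating by P, we get:

e^{tA} =
  [t^2 - 6*t + 1, 2*t, 2*t^2 - 8*t]
  [t^2 - 5*t, 2*t + 1, 2*t^2 - 6*t]
  [-t^2/2 + 3*t, -t, -t^2 + 4*t + 1]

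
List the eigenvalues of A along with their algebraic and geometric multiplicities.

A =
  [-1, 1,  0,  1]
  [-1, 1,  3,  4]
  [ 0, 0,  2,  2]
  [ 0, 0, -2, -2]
λ = 0: alg = 4, geom = 2

Step 1 — factor the characteristic polynomial to read off the algebraic multiplicities:
  χ_A(x) = x^4

Step 2 — compute geometric multiplicities via the rank-nullity identity g(λ) = n − rank(A − λI):
  rank(A − (0)·I) = 2, so dim ker(A − (0)·I) = n − 2 = 2

Summary:
  λ = 0: algebraic multiplicity = 4, geometric multiplicity = 2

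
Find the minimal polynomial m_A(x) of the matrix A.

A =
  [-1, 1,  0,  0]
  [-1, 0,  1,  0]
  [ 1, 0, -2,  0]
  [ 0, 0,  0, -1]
x^3 + 3*x^2 + 3*x + 1

The characteristic polynomial is χ_A(x) = (x + 1)^4, so the eigenvalues are known. The minimal polynomial is
  m_A(x) = Π_λ (x − λ)^{k_λ}
where k_λ is the size of the *largest* Jordan block for λ (equivalently, the smallest k with (A − λI)^k v = 0 for every generalised eigenvector v of λ).

  λ = -1: largest Jordan block has size 3, contributing (x + 1)^3

So m_A(x) = (x + 1)^3 = x^3 + 3*x^2 + 3*x + 1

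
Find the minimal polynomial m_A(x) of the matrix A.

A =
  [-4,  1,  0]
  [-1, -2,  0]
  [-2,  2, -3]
x^2 + 6*x + 9

The characteristic polynomial is χ_A(x) = (x + 3)^3, so the eigenvalues are known. The minimal polynomial is
  m_A(x) = Π_λ (x − λ)^{k_λ}
where k_λ is the size of the *largest* Jordan block for λ (equivalently, the smallest k with (A − λI)^k v = 0 for every generalised eigenvector v of λ).

  λ = -3: largest Jordan block has size 2, contributing (x + 3)^2

So m_A(x) = (x + 3)^2 = x^2 + 6*x + 9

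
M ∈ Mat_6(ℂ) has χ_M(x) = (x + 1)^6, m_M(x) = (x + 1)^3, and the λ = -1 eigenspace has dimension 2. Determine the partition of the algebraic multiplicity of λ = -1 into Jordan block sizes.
Block sizes for λ = -1: [3, 3]

Step 1 — from the characteristic polynomial, algebraic multiplicity of λ = -1 is 6. From dim ker(M − (-1)·I) = 2, there are exactly 2 Jordan blocks for λ = -1.
Step 2 — from the minimal polynomial, the factor (x + 1)^3 tells us the largest block for λ = -1 has size 3.
Step 3 — with total size 6, 2 blocks, and largest block 3, the block sizes (in nonincreasing order) are [3, 3].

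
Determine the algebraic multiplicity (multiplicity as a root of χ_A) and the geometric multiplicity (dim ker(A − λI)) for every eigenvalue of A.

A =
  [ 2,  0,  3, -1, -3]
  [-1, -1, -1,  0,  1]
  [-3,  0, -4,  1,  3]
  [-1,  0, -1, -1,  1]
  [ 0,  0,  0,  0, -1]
λ = -1: alg = 5, geom = 3

Step 1 — factor the characteristic polynomial to read off the algebraic multiplicities:
  χ_A(x) = (x + 1)^5

Step 2 — compute geometric multiplicities via the rank-nullity identity g(λ) = n − rank(A − λI):
  rank(A − (-1)·I) = 2, so dim ker(A − (-1)·I) = n − 2 = 3

Summary:
  λ = -1: algebraic multiplicity = 5, geometric multiplicity = 3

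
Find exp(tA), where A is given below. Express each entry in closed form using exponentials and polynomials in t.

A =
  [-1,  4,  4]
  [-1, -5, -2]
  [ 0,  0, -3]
e^{tA} =
  [2*t*exp(-3*t) + exp(-3*t), 4*t*exp(-3*t), 4*t*exp(-3*t)]
  [-t*exp(-3*t), -2*t*exp(-3*t) + exp(-3*t), -2*t*exp(-3*t)]
  [0, 0, exp(-3*t)]

Strategy: write A = P · J · P⁻¹ where J is a Jordan canonical form, so e^{tA} = P · e^{tJ} · P⁻¹, and e^{tJ} can be computed block-by-block.

A has Jordan form
J =
  [-3,  1,  0]
  [ 0, -3,  0]
  [ 0,  0, -3]
(up to reordering of blocks).

Per-block formulas:
  For a 2×2 Jordan block J_2(-3): exp(t · J_2(-3)) = e^(-3t)·(I + t·N), where N is the 2×2 nilpotent shift.
  For a 1×1 block at λ = -3: exp(t · [-3]) = [e^(-3t)].

After assembling e^{tJ} and conjugating by P, we get:

e^{tA} =
  [2*t*exp(-3*t) + exp(-3*t), 4*t*exp(-3*t), 4*t*exp(-3*t)]
  [-t*exp(-3*t), -2*t*exp(-3*t) + exp(-3*t), -2*t*exp(-3*t)]
  [0, 0, exp(-3*t)]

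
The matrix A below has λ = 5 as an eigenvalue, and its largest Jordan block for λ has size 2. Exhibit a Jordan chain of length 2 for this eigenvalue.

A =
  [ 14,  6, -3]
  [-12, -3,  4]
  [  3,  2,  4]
A Jordan chain for λ = 5 of length 2:
v_1 = (9, -12, 3)ᵀ
v_2 = (1, 0, 0)ᵀ

Let N = A − (5)·I. We want v_2 with N^2 v_2 = 0 but N^1 v_2 ≠ 0; then v_{j-1} := N · v_j for j = 2, …, 2.

Pick v_2 = (1, 0, 0)ᵀ.
Then v_1 = N · v_2 = (9, -12, 3)ᵀ.

Sanity check: (A − (5)·I) v_1 = (0, 0, 0)ᵀ = 0. ✓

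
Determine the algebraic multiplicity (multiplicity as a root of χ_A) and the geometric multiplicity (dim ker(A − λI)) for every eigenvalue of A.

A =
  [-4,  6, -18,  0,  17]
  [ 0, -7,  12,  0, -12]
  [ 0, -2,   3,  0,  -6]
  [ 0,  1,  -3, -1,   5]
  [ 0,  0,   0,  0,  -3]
λ = -4: alg = 1, geom = 1; λ = -3: alg = 2, geom = 2; λ = -1: alg = 2, geom = 1

Step 1 — factor the characteristic polynomial to read off the algebraic multiplicities:
  χ_A(x) = (x + 1)^2*(x + 3)^2*(x + 4)

Step 2 — compute geometric multiplicities via the rank-nullity identity g(λ) = n − rank(A − λI):
  rank(A − (-4)·I) = 4, so dim ker(A − (-4)·I) = n − 4 = 1
  rank(A − (-3)·I) = 3, so dim ker(A − (-3)·I) = n − 3 = 2
  rank(A − (-1)·I) = 4, so dim ker(A − (-1)·I) = n − 4 = 1

Summary:
  λ = -4: algebraic multiplicity = 1, geometric multiplicity = 1
  λ = -3: algebraic multiplicity = 2, geometric multiplicity = 2
  λ = -1: algebraic multiplicity = 2, geometric multiplicity = 1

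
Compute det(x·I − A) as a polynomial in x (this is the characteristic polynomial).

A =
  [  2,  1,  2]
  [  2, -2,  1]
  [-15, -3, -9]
x^3 + 9*x^2 + 27*x + 27

Expanding det(x·I − A) (e.g. by cofactor expansion or by noting that A is similar to its Jordan form J, which has the same characteristic polynomial as A) gives
  χ_A(x) = x^3 + 9*x^2 + 27*x + 27
which factors as (x + 3)^3. The eigenvalues (with algebraic multiplicities) are λ = -3 with multiplicity 3.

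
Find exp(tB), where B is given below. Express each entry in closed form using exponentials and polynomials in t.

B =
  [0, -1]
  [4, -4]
e^{tB} =
  [2*t*exp(-2*t) + exp(-2*t), -t*exp(-2*t)]
  [4*t*exp(-2*t), -2*t*exp(-2*t) + exp(-2*t)]

Strategy: write B = P · J · P⁻¹ where J is a Jordan canonical form, so e^{tB} = P · e^{tJ} · P⁻¹, and e^{tJ} can be computed block-by-block.

B has Jordan form
J =
  [-2,  1]
  [ 0, -2]
(up to reordering of blocks).

Per-block formulas:
  For a 2×2 Jordan block J_2(-2): exp(t · J_2(-2)) = e^(-2t)·(I + t·N), where N is the 2×2 nilpotent shift.

After assembling e^{tJ} and conjugating by P, we get:

e^{tB} =
  [2*t*exp(-2*t) + exp(-2*t), -t*exp(-2*t)]
  [4*t*exp(-2*t), -2*t*exp(-2*t) + exp(-2*t)]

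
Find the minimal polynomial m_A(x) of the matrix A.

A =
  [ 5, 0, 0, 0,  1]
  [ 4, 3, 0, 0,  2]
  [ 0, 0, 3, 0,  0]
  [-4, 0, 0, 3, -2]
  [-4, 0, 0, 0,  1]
x^2 - 6*x + 9

The characteristic polynomial is χ_A(x) = (x - 3)^5, so the eigenvalues are known. The minimal polynomial is
  m_A(x) = Π_λ (x − λ)^{k_λ}
where k_λ is the size of the *largest* Jordan block for λ (equivalently, the smallest k with (A − λI)^k v = 0 for every generalised eigenvector v of λ).

  λ = 3: largest Jordan block has size 2, contributing (x − 3)^2

So m_A(x) = (x - 3)^2 = x^2 - 6*x + 9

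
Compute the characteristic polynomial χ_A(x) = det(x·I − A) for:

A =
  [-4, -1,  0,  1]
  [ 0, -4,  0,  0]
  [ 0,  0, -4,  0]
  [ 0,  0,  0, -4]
x^4 + 16*x^3 + 96*x^2 + 256*x + 256

Expanding det(x·I − A) (e.g. by cofactor expansion or by noting that A is similar to its Jordan form J, which has the same characteristic polynomial as A) gives
  χ_A(x) = x^4 + 16*x^3 + 96*x^2 + 256*x + 256
which factors as (x + 4)^4. The eigenvalues (with algebraic multiplicities) are λ = -4 with multiplicity 4.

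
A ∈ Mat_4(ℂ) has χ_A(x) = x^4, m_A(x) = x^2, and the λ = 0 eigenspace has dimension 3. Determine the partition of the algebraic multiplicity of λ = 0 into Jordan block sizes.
Block sizes for λ = 0: [2, 1, 1]

Step 1 — from the characteristic polynomial, algebraic multiplicity of λ = 0 is 4. From dim ker(A − (0)·I) = 3, there are exactly 3 Jordan blocks for λ = 0.
Step 2 — from the minimal polynomial, the factor (x − 0)^2 tells us the largest block for λ = 0 has size 2.
Step 3 — with total size 4, 3 blocks, and largest block 2, the block sizes (in nonincreasing order) are [2, 1, 1].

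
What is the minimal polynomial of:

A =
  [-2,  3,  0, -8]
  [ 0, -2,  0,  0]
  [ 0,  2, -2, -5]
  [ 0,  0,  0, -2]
x^2 + 4*x + 4

The characteristic polynomial is χ_A(x) = (x + 2)^4, so the eigenvalues are known. The minimal polynomial is
  m_A(x) = Π_λ (x − λ)^{k_λ}
where k_λ is the size of the *largest* Jordan block for λ (equivalently, the smallest k with (A − λI)^k v = 0 for every generalised eigenvector v of λ).

  λ = -2: largest Jordan block has size 2, contributing (x + 2)^2

So m_A(x) = (x + 2)^2 = x^2 + 4*x + 4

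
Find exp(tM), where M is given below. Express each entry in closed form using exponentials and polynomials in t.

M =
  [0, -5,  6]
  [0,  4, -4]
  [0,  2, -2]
e^{tM} =
  [1, -t - 2*exp(2*t) + 2, 2*t + 2*exp(2*t) - 2]
  [0, 2*exp(2*t) - 1, 2 - 2*exp(2*t)]
  [0, exp(2*t) - 1, 2 - exp(2*t)]

Strategy: write M = P · J · P⁻¹ where J is a Jordan canonical form, so e^{tM} = P · e^{tJ} · P⁻¹, and e^{tJ} can be computed block-by-block.

M has Jordan form
J =
  [0, 1, 0]
  [0, 0, 0]
  [0, 0, 2]
(up to reordering of blocks).

Per-block formulas:
  For a 2×2 Jordan block J_2(0): exp(t · J_2(0)) = e^(0t)·(I + t·N), where N is the 2×2 nilpotent shift.
  For a 1×1 block at λ = 2: exp(t · [2]) = [e^(2t)].

After assembling e^{tJ} and conjugating by P, we get:

e^{tM} =
  [1, -t - 2*exp(2*t) + 2, 2*t + 2*exp(2*t) - 2]
  [0, 2*exp(2*t) - 1, 2 - 2*exp(2*t)]
  [0, exp(2*t) - 1, 2 - exp(2*t)]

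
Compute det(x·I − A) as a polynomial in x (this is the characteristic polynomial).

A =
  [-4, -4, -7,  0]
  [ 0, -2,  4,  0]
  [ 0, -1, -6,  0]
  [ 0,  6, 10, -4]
x^4 + 16*x^3 + 96*x^2 + 256*x + 256

Expanding det(x·I − A) (e.g. by cofactor expansion or by noting that A is similar to its Jordan form J, which has the same characteristic polynomial as A) gives
  χ_A(x) = x^4 + 16*x^3 + 96*x^2 + 256*x + 256
which factors as (x + 4)^4. The eigenvalues (with algebraic multiplicities) are λ = -4 with multiplicity 4.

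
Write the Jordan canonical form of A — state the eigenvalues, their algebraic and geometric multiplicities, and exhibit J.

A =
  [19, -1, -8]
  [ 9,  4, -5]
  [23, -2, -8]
J_3(5)

The characteristic polynomial is
  det(x·I − A) = x^3 - 15*x^2 + 75*x - 125 = (x - 5)^3

Eigenvalues and multiplicities (the geometric multiplicity of λ is n − rank(A − λI), which equals the number of Jordan blocks for λ):
  λ = 5: algebraic multiplicity = 3, geometric multiplicity = 1

Determining the block sizes for each eigenvalue:
  λ = 5: one block (gm = 1), so the single block has size am = 3 → block sizes [3]

Assembling the blocks gives a Jordan form
J =
  [5, 1, 0]
  [0, 5, 1]
  [0, 0, 5]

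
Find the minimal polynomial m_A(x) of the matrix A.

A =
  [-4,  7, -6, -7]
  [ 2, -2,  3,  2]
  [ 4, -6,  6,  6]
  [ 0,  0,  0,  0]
x^3

The characteristic polynomial is χ_A(x) = x^4, so the eigenvalues are known. The minimal polynomial is
  m_A(x) = Π_λ (x − λ)^{k_λ}
where k_λ is the size of the *largest* Jordan block for λ (equivalently, the smallest k with (A − λI)^k v = 0 for every generalised eigenvector v of λ).

  λ = 0: largest Jordan block has size 3, contributing (x − 0)^3

So m_A(x) = x^3 = x^3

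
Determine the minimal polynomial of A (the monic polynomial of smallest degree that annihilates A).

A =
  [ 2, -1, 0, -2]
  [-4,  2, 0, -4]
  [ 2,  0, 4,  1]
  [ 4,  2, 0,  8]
x^2 - 8*x + 16

The characteristic polynomial is χ_A(x) = (x - 4)^4, so the eigenvalues are known. The minimal polynomial is
  m_A(x) = Π_λ (x − λ)^{k_λ}
where k_λ is the size of the *largest* Jordan block for λ (equivalently, the smallest k with (A − λI)^k v = 0 for every generalised eigenvector v of λ).

  λ = 4: largest Jordan block has size 2, contributing (x − 4)^2

So m_A(x) = (x - 4)^2 = x^2 - 8*x + 16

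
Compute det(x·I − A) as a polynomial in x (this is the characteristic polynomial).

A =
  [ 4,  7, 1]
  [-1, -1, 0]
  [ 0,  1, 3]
x^3 - 6*x^2 + 12*x - 8

Expanding det(x·I − A) (e.g. by cofactor expansion or by noting that A is similar to its Jordan form J, which has the same characteristic polynomial as A) gives
  χ_A(x) = x^3 - 6*x^2 + 12*x - 8
which factors as (x - 2)^3. The eigenvalues (with algebraic multiplicities) are λ = 2 with multiplicity 3.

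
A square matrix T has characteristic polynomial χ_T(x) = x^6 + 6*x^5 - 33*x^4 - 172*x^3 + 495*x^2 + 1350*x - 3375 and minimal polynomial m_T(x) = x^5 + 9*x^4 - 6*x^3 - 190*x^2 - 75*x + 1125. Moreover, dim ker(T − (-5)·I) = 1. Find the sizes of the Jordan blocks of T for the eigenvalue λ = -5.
Block sizes for λ = -5: [3]

Step 1 — from the characteristic polynomial, algebraic multiplicity of λ = -5 is 3. From dim ker(T − (-5)·I) = 1, there are exactly 1 Jordan blocks for λ = -5.
Step 2 — from the minimal polynomial, the factor (x + 5)^3 tells us the largest block for λ = -5 has size 3.
Step 3 — with total size 3, 1 blocks, and largest block 3, the block sizes (in nonincreasing order) are [3].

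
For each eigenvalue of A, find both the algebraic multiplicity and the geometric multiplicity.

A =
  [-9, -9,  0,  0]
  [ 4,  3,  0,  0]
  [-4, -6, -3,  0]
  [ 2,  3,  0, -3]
λ = -3: alg = 4, geom = 3

Step 1 — factor the characteristic polynomial to read off the algebraic multiplicities:
  χ_A(x) = (x + 3)^4

Step 2 — compute geometric multiplicities via the rank-nullity identity g(λ) = n − rank(A − λI):
  rank(A − (-3)·I) = 1, so dim ker(A − (-3)·I) = n − 1 = 3

Summary:
  λ = -3: algebraic multiplicity = 4, geometric multiplicity = 3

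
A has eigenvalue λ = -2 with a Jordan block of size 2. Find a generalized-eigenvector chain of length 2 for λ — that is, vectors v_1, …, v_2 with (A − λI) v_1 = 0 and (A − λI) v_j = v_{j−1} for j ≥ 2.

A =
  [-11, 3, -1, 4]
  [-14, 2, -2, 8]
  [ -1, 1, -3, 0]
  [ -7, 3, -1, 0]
A Jordan chain for λ = -2 of length 2:
v_1 = (-1, -2, -1, -1)ᵀ
v_2 = (0, 0, 1, 0)ᵀ

Let N = A − (-2)·I. We want v_2 with N^2 v_2 = 0 but N^1 v_2 ≠ 0; then v_{j-1} := N · v_j for j = 2, …, 2.

Pick v_2 = (0, 0, 1, 0)ᵀ.
Then v_1 = N · v_2 = (-1, -2, -1, -1)ᵀ.

Sanity check: (A − (-2)·I) v_1 = (0, 0, 0, 0)ᵀ = 0. ✓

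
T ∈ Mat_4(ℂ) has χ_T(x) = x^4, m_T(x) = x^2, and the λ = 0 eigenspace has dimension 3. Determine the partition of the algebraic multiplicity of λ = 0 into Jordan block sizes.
Block sizes for λ = 0: [2, 1, 1]

Step 1 — from the characteristic polynomial, algebraic multiplicity of λ = 0 is 4. From dim ker(T − (0)·I) = 3, there are exactly 3 Jordan blocks for λ = 0.
Step 2 — from the minimal polynomial, the factor (x − 0)^2 tells us the largest block for λ = 0 has size 2.
Step 3 — with total size 4, 3 blocks, and largest block 2, the block sizes (in nonincreasing order) are [2, 1, 1].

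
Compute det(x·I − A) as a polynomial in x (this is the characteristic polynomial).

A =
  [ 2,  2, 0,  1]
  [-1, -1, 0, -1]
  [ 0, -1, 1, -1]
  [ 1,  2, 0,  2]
x^4 - 4*x^3 + 6*x^2 - 4*x + 1

Expanding det(x·I − A) (e.g. by cofactor expansion or by noting that A is similar to its Jordan form J, which has the same characteristic polynomial as A) gives
  χ_A(x) = x^4 - 4*x^3 + 6*x^2 - 4*x + 1
which factors as (x - 1)^4. The eigenvalues (with algebraic multiplicities) are λ = 1 with multiplicity 4.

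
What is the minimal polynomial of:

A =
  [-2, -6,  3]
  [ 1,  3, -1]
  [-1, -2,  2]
x^2 - 2*x + 1

The characteristic polynomial is χ_A(x) = (x - 1)^3, so the eigenvalues are known. The minimal polynomial is
  m_A(x) = Π_λ (x − λ)^{k_λ}
where k_λ is the size of the *largest* Jordan block for λ (equivalently, the smallest k with (A − λI)^k v = 0 for every generalised eigenvector v of λ).

  λ = 1: largest Jordan block has size 2, contributing (x − 1)^2

So m_A(x) = (x - 1)^2 = x^2 - 2*x + 1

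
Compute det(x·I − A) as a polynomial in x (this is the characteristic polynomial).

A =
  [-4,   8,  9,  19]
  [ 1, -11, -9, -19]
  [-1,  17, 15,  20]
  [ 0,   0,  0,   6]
x^4 - 6*x^3 - 27*x^2 + 108*x + 324

Expanding det(x·I − A) (e.g. by cofactor expansion or by noting that A is similar to its Jordan form J, which has the same characteristic polynomial as A) gives
  χ_A(x) = x^4 - 6*x^3 - 27*x^2 + 108*x + 324
which factors as (x - 6)^2*(x + 3)^2. The eigenvalues (with algebraic multiplicities) are λ = -3 with multiplicity 2, λ = 6 with multiplicity 2.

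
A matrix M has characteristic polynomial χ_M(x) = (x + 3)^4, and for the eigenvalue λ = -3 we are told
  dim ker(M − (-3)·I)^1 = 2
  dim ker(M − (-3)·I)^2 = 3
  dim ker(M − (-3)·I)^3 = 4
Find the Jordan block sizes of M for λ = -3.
Block sizes for λ = -3: [3, 1]

From the dimensions of kernels of powers, the number of Jordan blocks of size at least j is d_j − d_{j−1} where d_j = dim ker(N^j) (with d_0 = 0). Computing the differences gives [2, 1, 1].
The number of blocks of size exactly k is (#blocks of size ≥ k) − (#blocks of size ≥ k + 1), so the partition is: 1 block(s) of size 1, 1 block(s) of size 3.
In nonincreasing order the block sizes are [3, 1].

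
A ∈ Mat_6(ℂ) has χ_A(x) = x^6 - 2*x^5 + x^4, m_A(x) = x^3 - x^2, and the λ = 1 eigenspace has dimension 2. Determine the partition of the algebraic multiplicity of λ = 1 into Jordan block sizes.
Block sizes for λ = 1: [1, 1]

Step 1 — from the characteristic polynomial, algebraic multiplicity of λ = 1 is 2. From dim ker(A − (1)·I) = 2, there are exactly 2 Jordan blocks for λ = 1.
Step 2 — from the minimal polynomial, the factor (x − 1) tells us the largest block for λ = 1 has size 1.
Step 3 — with total size 2, 2 blocks, and largest block 1, the block sizes (in nonincreasing order) are [1, 1].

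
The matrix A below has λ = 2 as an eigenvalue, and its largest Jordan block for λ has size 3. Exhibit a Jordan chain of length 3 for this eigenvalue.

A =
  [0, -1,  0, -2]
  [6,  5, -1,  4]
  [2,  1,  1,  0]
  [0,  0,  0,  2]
A Jordan chain for λ = 2 of length 3:
v_1 = (-2, 4, 0, 0)ᵀ
v_2 = (-2, 6, 2, 0)ᵀ
v_3 = (1, 0, 0, 0)ᵀ

Let N = A − (2)·I. We want v_3 with N^3 v_3 = 0 but N^2 v_3 ≠ 0; then v_{j-1} := N · v_j for j = 3, …, 2.

Pick v_3 = (1, 0, 0, 0)ᵀ.
Then v_2 = N · v_3 = (-2, 6, 2, 0)ᵀ.
Then v_1 = N · v_2 = (-2, 4, 0, 0)ᵀ.

Sanity check: (A − (2)·I) v_1 = (0, 0, 0, 0)ᵀ = 0. ✓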